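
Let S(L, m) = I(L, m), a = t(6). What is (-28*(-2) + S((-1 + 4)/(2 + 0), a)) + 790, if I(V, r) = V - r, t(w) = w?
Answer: 1683/2 ≈ 841.50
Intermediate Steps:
a = 6
S(L, m) = L - m
(-28*(-2) + S((-1 + 4)/(2 + 0), a)) + 790 = (-28*(-2) + ((-1 + 4)/(2 + 0) - 1*6)) + 790 = (56 + (3/2 - 6)) + 790 = (56 - 9/2) + 790 = 103/2 + 790 = 1683/2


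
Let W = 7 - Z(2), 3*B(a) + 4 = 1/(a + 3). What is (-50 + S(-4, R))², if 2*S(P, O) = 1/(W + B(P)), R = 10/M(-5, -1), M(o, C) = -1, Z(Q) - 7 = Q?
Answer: 1216609/484 ≈ 2513.7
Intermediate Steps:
Z(Q) = 7 + Q
B(a) = -4/3 + 1/(3*(3 + a)) (B(a) = -4/3 + 1/(3*(a + 3)) = -4/3 + 1/(3*(3 + a)))
W = -2 (W = 7 - (7 + 2) = 7 - 1*9 = 7 - 9 = -2)
R = -10 (R = 10/(-1) = 10*(-1) = -10)
S(P, O) = 1/(2*(-2 + (-11 - 4*P)/(3*(3 + P))))
(-50 + S(-4, R))² = (-50 + 3*(-3 - 1*(-4))/(2*(29 + 10*(-4))))² = (-50 + 3*(-3 + 4)/(2*(29 - 40)))² = (-50 + (3/2)*1/(-11))² = (-50 + (3/2)*(-1/11)*1)² = (-50 - 3/22)² = (-1103/22)² = 1216609/484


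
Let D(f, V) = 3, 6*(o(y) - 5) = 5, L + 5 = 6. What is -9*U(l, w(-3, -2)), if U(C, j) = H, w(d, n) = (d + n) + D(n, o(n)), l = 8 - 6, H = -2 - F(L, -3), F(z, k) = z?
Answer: 27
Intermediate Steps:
L = 1 (L = -5 + 6 = 1)
o(y) = 35/6 (o(y) = 5 + (⅙)*5 = 5 + ⅚ = 35/6)
H = -3 (H = -2 - 1*1 = -2 - 1 = -3)
l = 2
w(d, n) = 3 + d + n (w(d, n) = (d + n) + 3 = 3 + d + n)
U(C, j) = -3
-9*U(l, w(-3, -2)) = -9*(-3) = 27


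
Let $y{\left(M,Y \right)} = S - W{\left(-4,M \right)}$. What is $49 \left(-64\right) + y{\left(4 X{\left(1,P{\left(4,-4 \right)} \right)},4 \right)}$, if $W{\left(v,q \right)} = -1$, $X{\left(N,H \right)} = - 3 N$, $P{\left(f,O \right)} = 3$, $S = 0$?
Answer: $-3135$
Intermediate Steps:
$y{\left(M,Y \right)} = 1$ ($y{\left(M,Y \right)} = 0 - -1 = 0 + 1 = 1$)
$49 \left(-64\right) + y{\left(4 X{\left(1,P{\left(4,-4 \right)} \right)},4 \right)} = 49 \left(-64\right) + 1 = -3136 + 1 = -3135$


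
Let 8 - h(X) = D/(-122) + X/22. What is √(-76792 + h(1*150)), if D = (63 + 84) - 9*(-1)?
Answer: I*√34573799051/671 ≈ 277.11*I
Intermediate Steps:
D = 156 (D = 147 + 9 = 156)
h(X) = 566/61 - X/22 (h(X) = 8 - (156/(-122) + X/22) = 8 - (156*(-1/122) + X*(1/22)) = 8 - (-78/61 + X/22) = 8 + (78/61 - X/22) = 566/61 - X/22)
√(-76792 + h(1*150)) = √(-76792 + (566/61 - 150/22)) = √(-76792 + (566/61 - 1/22*150)) = √(-76792 + (566/61 - 75/11)) = √(-76792 + 1651/671) = √(-51525781/671) = I*√34573799051/671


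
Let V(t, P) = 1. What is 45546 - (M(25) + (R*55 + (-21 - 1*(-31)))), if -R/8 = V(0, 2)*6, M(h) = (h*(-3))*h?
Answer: 50051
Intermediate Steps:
M(h) = -3*h² (M(h) = (-3*h)*h = -3*h²)
R = -48 (R = -8*6 = -48)
45546 - (M(25) + (R*55 + (-21 - 1*(-31)))) = 45546 - (-3*25² + (-48*55 + (-21 - 1*(-31)))) = 45546 - (-3*625 + (-2640 + (-21 + 31))) = 45546 - (-1875 + (-2640 + 10)) = 45546 - (-1875 - 2630) = 45546 - 1*(-4505) = 45546 + 4505 = 50051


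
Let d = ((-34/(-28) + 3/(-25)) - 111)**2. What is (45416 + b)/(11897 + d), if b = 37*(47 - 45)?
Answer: 5572525000/2937092589 ≈ 1.8973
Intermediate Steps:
d = 1479710089/122500 (d = ((-34*(-1/28) + 3*(-1/25)) - 111)**2 = ((17/14 - 3/25) - 111)**2 = (383/350 - 111)**2 = (-38467/350)**2 = 1479710089/122500 ≈ 12079.)
b = 74 (b = 37*2 = 74)
(45416 + b)/(11897 + d) = (45416 + 74)/(11897 + 1479710089/122500) = 45490/(2937092589/122500) = 45490*(122500/2937092589) = 5572525000/2937092589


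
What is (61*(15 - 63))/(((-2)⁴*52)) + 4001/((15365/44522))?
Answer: 9260079349/798980 ≈ 11590.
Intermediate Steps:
(61*(15 - 63))/(((-2)⁴*52)) + 4001/((15365/44522)) = (61*(-48))/((16*52)) + 4001/((15365*(1/44522))) = -2928/832 + 4001/(15365/44522) = -2928*1/832 + 4001*(44522/15365) = -183/52 + 178132522/15365 = 9260079349/798980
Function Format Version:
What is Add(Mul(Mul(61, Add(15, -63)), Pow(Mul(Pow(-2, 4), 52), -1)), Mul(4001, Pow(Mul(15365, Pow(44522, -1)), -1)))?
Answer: Rational(9260079349, 798980) ≈ 11590.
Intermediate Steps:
Add(Mul(Mul(61, Add(15, -63)), Pow(Mul(Pow(-2, 4), 52), -1)), Mul(4001, Pow(Mul(15365, Pow(44522, -1)), -1))) = Add(Mul(Mul(61, -48), Pow(Mul(16, 52), -1)), Mul(4001, Pow(Mul(15365, Rational(1, 44522)), -1))) = Add(Mul(-2928, Pow(832, -1)), Mul(4001, Pow(Rational(15365, 44522), -1))) = Add(Mul(-2928, Rational(1, 832)), Mul(4001, Rational(44522, 15365))) = Add(Rational(-183, 52), Rational(178132522, 15365)) = Rational(9260079349, 798980)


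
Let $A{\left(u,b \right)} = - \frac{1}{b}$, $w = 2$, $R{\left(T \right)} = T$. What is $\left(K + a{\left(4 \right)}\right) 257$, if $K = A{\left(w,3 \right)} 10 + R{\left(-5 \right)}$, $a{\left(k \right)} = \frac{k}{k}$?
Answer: $- \frac{5654}{3} \approx -1884.7$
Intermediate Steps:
$a{\left(k \right)} = 1$
$K = - \frac{25}{3}$ ($K = - \frac{1}{3} \cdot 10 - 5 = \left(-1\right) \frac{1}{3} \cdot 10 - 5 = \left(- \frac{1}{3}\right) 10 - 5 = - \frac{10}{3} - 5 = - \frac{25}{3} \approx -8.3333$)
$\left(K + a{\left(4 \right)}\right) 257 = \left(- \frac{25}{3} + 1\right) 257 = \left(- \frac{22}{3}\right) 257 = - \frac{5654}{3}$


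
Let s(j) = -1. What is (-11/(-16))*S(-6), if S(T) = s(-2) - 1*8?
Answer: -99/16 ≈ -6.1875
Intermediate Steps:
S(T) = -9 (S(T) = -1 - 1*8 = -1 - 8 = -9)
(-11/(-16))*S(-6) = -11/(-16)*(-9) = -11*(-1/16)*(-9) = (11/16)*(-9) = -99/16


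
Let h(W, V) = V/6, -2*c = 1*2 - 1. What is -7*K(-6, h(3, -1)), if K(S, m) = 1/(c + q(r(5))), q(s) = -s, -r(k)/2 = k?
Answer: -14/19 ≈ -0.73684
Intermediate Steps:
r(k) = -2*k
c = -½ (c = -(1*2 - 1)/2 = -(2 - 1)/2 = -½*1 = -½ ≈ -0.50000)
h(W, V) = V/6 (h(W, V) = V*(⅙) = V/6)
K(S, m) = 2/19 (K(S, m) = 1/(-½ - (-2)*5) = 1/(-½ - 1*(-10)) = 1/(-½ + 10) = 1/(19/2) = 2/19)
-7*K(-6, h(3, -1)) = -7*2/19 = -14/19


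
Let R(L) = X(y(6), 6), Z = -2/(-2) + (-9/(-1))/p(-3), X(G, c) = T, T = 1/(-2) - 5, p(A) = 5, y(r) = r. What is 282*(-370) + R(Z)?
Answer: -208691/2 ≈ -1.0435e+5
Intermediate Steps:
T = -11/2 (T = -½ - 5 = -11/2 ≈ -5.5000)
X(G, c) = -11/2
Z = 14/5 (Z = -2/(-2) - 9/(-1)/5 = -2*(-½) - 9*(-1)*(⅕) = 1 + 9*(⅕) = 1 + 9/5 = 14/5 ≈ 2.8000)
R(L) = -11/2
282*(-370) + R(Z) = 282*(-370) - 11/2 = -104340 - 11/2 = -208691/2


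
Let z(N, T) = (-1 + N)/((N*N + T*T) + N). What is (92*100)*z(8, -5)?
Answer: 64400/97 ≈ 663.92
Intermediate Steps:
z(N, T) = (-1 + N)/(N + N**2 + T**2) (z(N, T) = (-1 + N)/((N**2 + T**2) + N) = (-1 + N)/(N + N**2 + T**2))
(92*100)*z(8, -5) = (92*100)*((-1 + 8)/(8 + 8**2 + (-5)**2)) = 9200*(7/(8 + 64 + 25)) = 9200*(7/97) = 64400/97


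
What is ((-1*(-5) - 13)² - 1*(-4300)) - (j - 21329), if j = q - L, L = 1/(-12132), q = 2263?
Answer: 284252759/12132 ≈ 23430.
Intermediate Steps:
L = -1/12132 ≈ -8.2427e-5
j = 27454717/12132 (j = 2263 - 1*(-1/12132) = 2263 + 1/12132 = 27454717/12132 ≈ 2263.0)
((-1*(-5) - 13)² - 1*(-4300)) - (j - 21329) = ((-1*(-5) - 13)² - 1*(-4300)) - (27454717/12132 - 21329) = ((5 - 13)² + 4300) - 1*(-231308711/12132) = ((-8)² + 4300) + 231308711/12132 = (64 + 4300) + 231308711/12132 = 4364 + 231308711/12132 = 284252759/12132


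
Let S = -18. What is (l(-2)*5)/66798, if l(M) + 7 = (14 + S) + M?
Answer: -65/66798 ≈ -0.00097308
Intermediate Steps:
l(M) = -11 + M (l(M) = -7 + ((14 - 18) + M) = -7 + (-4 + M) = -11 + M)
(l(-2)*5)/66798 = ((-11 - 2)*5)/66798 = -13*5*(1/66798) = -65*1/66798 = -65/66798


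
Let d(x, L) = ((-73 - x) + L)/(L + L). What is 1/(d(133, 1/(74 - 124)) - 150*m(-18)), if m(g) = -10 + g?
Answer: 2/18701 ≈ 0.00010695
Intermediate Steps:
d(x, L) = (-73 + L - x)/(2*L) (d(x, L) = (-73 + L - x)/((2*L)) = (-73 + L - x)*(1/(2*L)) = (-73 + L - x)/(2*L))
1/(d(133, 1/(74 - 124)) - 150*m(-18)) = 1/((-73 + 1/(74 - 124) - 1*133)/(2*(1/(74 - 124))) - 150*(-10 - 18)) = 1/((-73 + 1/(-50) - 133)/(2*(1/(-50))) - 150*(-28)) = 1/((-73 - 1/50 - 133)/(2*(-1/50)) + 4200) = 1/((1/2)*(-50)*(-10301/50) + 4200) = 1/(10301/2 + 4200) = 1/(18701/2) = 2/18701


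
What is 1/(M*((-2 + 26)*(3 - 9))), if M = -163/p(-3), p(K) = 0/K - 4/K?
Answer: 1/17604 ≈ 5.6805e-5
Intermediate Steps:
p(K) = -4/K (p(K) = 0 - 4/K = -4/K)
M = -489/4 (M = -163/((-4/(-3))) = -163/((-4*(-1/3))) = -163/4/3 = -163*3/4 = -489/4 ≈ -122.25)
1/(M*((-2 + 26)*(3 - 9))) = 1/(-489*(-2 + 26)*(3 - 9)/4) = 1/(-2934*(-6)) = 1/(-489/4*(-144)) = 1/17604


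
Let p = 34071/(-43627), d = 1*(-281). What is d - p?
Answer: -12225116/43627 ≈ -280.22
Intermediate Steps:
d = -281
p = -34071/43627 (p = 34071*(-1/43627) = -34071/43627 ≈ -0.78096)
d - p = -281 - 1*(-34071/43627) = -281 + 34071/43627 = -12225116/43627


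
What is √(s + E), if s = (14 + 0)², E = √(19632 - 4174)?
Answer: √(196 + √15458) ≈ 17.898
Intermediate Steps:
E = √15458 ≈ 124.33
s = 196 (s = 14² = 196)
√(s + E) = √(196 + √15458)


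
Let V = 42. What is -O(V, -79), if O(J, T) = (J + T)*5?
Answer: 185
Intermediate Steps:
O(J, T) = 5*J + 5*T
-O(V, -79) = -(5*42 + 5*(-79)) = -(210 - 395) = -1*(-185) = 185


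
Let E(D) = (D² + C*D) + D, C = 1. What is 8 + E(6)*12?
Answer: 584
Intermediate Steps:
E(D) = D² + 2*D (E(D) = (D² + 1*D) + D = (D² + D) + D = (D + D²) + D = D² + 2*D)
8 + E(6)*12 = 8 + (6*(2 + 6))*12 = 8 + (6*8)*12 = 8 + 48*12 = 8 + 576 = 584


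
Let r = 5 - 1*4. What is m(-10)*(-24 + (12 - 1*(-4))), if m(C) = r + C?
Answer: 72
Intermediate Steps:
r = 1 (r = 5 - 4 = 1)
m(C) = 1 + C
m(-10)*(-24 + (12 - 1*(-4))) = (1 - 10)*(-24 + (12 - 1*(-4))) = -9*(-24 + (12 + 4)) = -9*(-24 + 16) = -9*(-8) = 72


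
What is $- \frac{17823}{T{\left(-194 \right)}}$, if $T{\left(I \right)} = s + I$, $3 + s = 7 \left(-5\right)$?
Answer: $\frac{17823}{232} \approx 76.823$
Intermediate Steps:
$s = -38$ ($s = -3 + 7 \left(-5\right) = -3 - 35 = -38$)
$T{\left(I \right)} = -38 + I$
$- \frac{17823}{T{\left(-194 \right)}} = - \frac{17823}{-38 - 194} = - \frac{17823}{-232} = \left(-17823\right) \left(- \frac{1}{232}\right) = \frac{17823}{232}$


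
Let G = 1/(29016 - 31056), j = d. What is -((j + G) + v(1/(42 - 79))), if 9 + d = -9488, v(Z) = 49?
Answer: 19273921/2040 ≈ 9448.0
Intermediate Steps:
d = -9497 (d = -9 - 9488 = -9497)
j = -9497
G = -1/2040 (G = 1/(-2040) = -1/2040 ≈ -0.00049020)
-((j + G) + v(1/(42 - 79))) = -((-9497 - 1/2040) + 49) = -(-19373881/2040 + 49) = -1*(-19273921/2040) = 19273921/2040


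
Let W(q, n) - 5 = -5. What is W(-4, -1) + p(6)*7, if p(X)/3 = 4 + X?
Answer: 210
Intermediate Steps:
W(q, n) = 0 (W(q, n) = 5 - 5 = 0)
p(X) = 12 + 3*X (p(X) = 3*(4 + X) = 12 + 3*X)
W(-4, -1) + p(6)*7 = 0 + (12 + 3*6)*7 = 0 + (12 + 18)*7 = 0 + 30*7 = 0 + 210 = 210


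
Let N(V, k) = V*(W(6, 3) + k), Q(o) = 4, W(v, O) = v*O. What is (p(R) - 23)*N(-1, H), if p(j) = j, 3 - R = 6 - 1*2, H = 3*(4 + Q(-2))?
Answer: 1008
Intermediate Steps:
W(v, O) = O*v
H = 24 (H = 3*(4 + 4) = 3*8 = 24)
N(V, k) = V*(18 + k) (N(V, k) = V*(3*6 + k) = V*(18 + k))
R = -1 (R = 3 - (6 - 1*2) = 3 - (6 - 2) = 3 - 1*4 = 3 - 4 = -1)
(p(R) - 23)*N(-1, H) = (-1 - 23)*(-(18 + 24)) = -(-24)*42 = -24*(-42) = 1008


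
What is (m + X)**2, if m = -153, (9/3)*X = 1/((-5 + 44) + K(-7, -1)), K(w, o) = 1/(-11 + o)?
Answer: 5104673809/218089 ≈ 23406.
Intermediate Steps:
X = 4/467 (X = 1/(3*((-5 + 44) + 1/(-11 - 1))) = 1/(3*(39 + 1/(-12))) = 1/(3*(39 - 1/12)) = 1/(3*(467/12)) = (1/3)*(12/467) = 4/467 ≈ 0.0085653)
(m + X)**2 = (-153 + 4/467)**2 = (-71447/467)**2 = 5104673809/218089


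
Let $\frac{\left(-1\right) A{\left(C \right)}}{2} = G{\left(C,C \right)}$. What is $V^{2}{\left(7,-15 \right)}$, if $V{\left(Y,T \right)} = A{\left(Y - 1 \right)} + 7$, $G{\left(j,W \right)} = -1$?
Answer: $81$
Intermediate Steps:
$A{\left(C \right)} = 2$ ($A{\left(C \right)} = \left(-2\right) \left(-1\right) = 2$)
$V{\left(Y,T \right)} = 9$ ($V{\left(Y,T \right)} = 2 + 7 = 9$)
$V^{2}{\left(7,-15 \right)} = 9^{2} = 81$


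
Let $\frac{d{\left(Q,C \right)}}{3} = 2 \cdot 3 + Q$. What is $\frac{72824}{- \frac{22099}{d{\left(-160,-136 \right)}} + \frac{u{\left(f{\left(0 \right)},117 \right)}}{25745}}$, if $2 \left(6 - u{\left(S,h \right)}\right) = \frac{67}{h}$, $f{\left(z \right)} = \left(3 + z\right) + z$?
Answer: $\frac{219357903960}{144082561} \approx 1522.4$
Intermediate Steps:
$f{\left(z \right)} = 3 + 2 z$
$d{\left(Q,C \right)} = 18 + 3 Q$ ($d{\left(Q,C \right)} = 3 \left(2 \cdot 3 + Q\right) = 3 \left(6 + Q\right) = 18 + 3 Q$)
$u{\left(S,h \right)} = 6 - \frac{67}{2 h}$ ($u{\left(S,h \right)} = 6 - \frac{67 \frac{1}{h}}{2} = 6 - \frac{67}{2 h}$)
$\frac{72824}{- \frac{22099}{d{\left(-160,-136 \right)}} + \frac{u{\left(f{\left(0 \right)},117 \right)}}{25745}} = \frac{72824}{- \frac{22099}{18 + 3 \left(-160\right)} + \frac{6 - \frac{67}{2 \cdot 117}}{25745}} = \frac{72824}{- \frac{22099}{18 - 480} + \left(6 - \frac{67}{234}\right) \frac{1}{25745}} = \frac{72824}{- \frac{22099}{-462} + \left(6 - \frac{67}{234}\right) \frac{1}{25745}} = \frac{72824}{\left(-22099\right) \left(- \frac{1}{462}\right) + \frac{1337}{234} \cdot \frac{1}{25745}} = \frac{72824}{\frac{287}{6} + \frac{1337}{6024330}} = \frac{72824}{\frac{144082561}{3012165}} = 72824 \cdot \frac{3012165}{144082561} = \frac{219357903960}{144082561}$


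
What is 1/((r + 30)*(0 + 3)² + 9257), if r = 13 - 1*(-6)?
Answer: 1/9698 ≈ 0.00010311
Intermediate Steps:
r = 19 (r = 13 + 6 = 19)
1/((r + 30)*(0 + 3)² + 9257) = 1/((19 + 30)*(0 + 3)² + 9257) = 1/(49*3² + 9257) = 1/(49*9 + 9257) = 1/(441 + 9257) = 1/9698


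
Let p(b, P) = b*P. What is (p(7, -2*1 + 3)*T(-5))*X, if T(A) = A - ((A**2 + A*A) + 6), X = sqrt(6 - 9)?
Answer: -427*I*sqrt(3) ≈ -739.59*I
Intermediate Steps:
X = I*sqrt(3) (X = sqrt(-3) = I*sqrt(3) ≈ 1.732*I)
p(b, P) = P*b
T(A) = -6 + A - 2*A**2 (T(A) = A - ((A**2 + A**2) + 6) = A - (2*A**2 + 6) = A - (6 + 2*A**2) = A + (-6 - 2*A**2) = -6 + A - 2*A**2)
(p(7, -2*1 + 3)*T(-5))*X = (((-2*1 + 3)*7)*(-6 - 5 - 2*(-5)**2))*(I*sqrt(3)) = (((-2 + 3)*7)*(-6 - 5 - 2*25))*(I*sqrt(3)) = ((1*7)*(-6 - 5 - 50))*(I*sqrt(3)) = (7*(-61))*(I*sqrt(3)) = -427*I*sqrt(3)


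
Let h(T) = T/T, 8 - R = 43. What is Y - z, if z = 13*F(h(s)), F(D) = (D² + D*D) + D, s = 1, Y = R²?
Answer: 1186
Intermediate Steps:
R = -35 (R = 8 - 1*43 = 8 - 43 = -35)
Y = 1225 (Y = (-35)² = 1225)
h(T) = 1
F(D) = D + 2*D² (F(D) = (D² + D²) + D = 2*D² + D = D + 2*D²)
z = 39 (z = 13*(1*(1 + 2*1)) = 13*(1*(1 + 2)) = 13*(1*3) = 13*3 = 39)
Y - z = 1225 - 1*39 = 1225 - 39 = 1186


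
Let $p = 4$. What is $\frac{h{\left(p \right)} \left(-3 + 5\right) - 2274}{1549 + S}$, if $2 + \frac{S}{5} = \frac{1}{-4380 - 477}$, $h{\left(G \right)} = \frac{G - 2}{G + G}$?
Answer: $- \frac{22084779}{14949836} \approx -1.4773$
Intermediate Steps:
$h{\left(G \right)} = \frac{-2 + G}{2 G}$
$S = - \frac{48575}{4857}$ ($S = -10 + \frac{5}{-4380 - 477} = -10 + \frac{5}{-4857} = -10 + 5 \left(- \frac{1}{4857}\right) = -10 - \frac{5}{4857} = - \frac{48575}{4857} \approx -10.001$)
$\frac{h{\left(p \right)} \left(-3 + 5\right) - 2274}{1549 + S} = \frac{\frac{-2 + 4}{2 \cdot 4} \left(-3 + 5\right) - 2274}{1549 - \frac{48575}{4857}} = \frac{\frac{1}{2} \cdot \frac{1}{4} \cdot 2 \cdot 2 - 2274}{\frac{7474918}{4857}} = \left(\frac{1}{4} \cdot 2 - 2274\right) \frac{4857}{7474918} = \left(\frac{1}{2} - 2274\right) \frac{4857}{7474918} = \left(- \frac{4547}{2}\right) \frac{4857}{7474918} = - \frac{22084779}{14949836}$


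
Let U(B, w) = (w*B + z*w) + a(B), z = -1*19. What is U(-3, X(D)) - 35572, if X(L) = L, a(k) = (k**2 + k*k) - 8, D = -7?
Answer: -35408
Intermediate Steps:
a(k) = -8 + 2*k**2 (a(k) = (k**2 + k**2) - 8 = 2*k**2 - 8 = -8 + 2*k**2)
z = -19
U(B, w) = -8 - 19*w + 2*B**2 + B*w (U(B, w) = (w*B - 19*w) + (-8 + 2*B**2) = (B*w - 19*w) + (-8 + 2*B**2) = (-19*w + B*w) + (-8 + 2*B**2) = -8 - 19*w + 2*B**2 + B*w)
U(-3, X(D)) - 35572 = (-8 - 19*(-7) + 2*(-3)**2 - 3*(-7)) - 35572 = (-8 + 133 + 2*9 + 21) - 35572 = (-8 + 133 + 18 + 21) - 35572 = 164 - 35572 = -35408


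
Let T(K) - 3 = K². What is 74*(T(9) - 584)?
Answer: -37000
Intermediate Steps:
T(K) = 3 + K²
74*(T(9) - 584) = 74*((3 + 9²) - 584) = 74*((3 + 81) - 584) = 74*(84 - 584) = 74*(-500) = -37000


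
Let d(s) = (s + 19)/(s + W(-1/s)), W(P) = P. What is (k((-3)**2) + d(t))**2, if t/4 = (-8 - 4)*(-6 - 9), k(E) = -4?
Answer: 2376271578256/268737523201 ≈ 8.8423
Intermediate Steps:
t = 720 (t = 4*((-8 - 4)*(-6 - 9)) = 4*(-12*(-15)) = 4*180 = 720)
d(s) = (19 + s)/(s - 1/s) (d(s) = (s + 19)/(s - 1/s) = (19 + s)/(s - 1/s))
(k((-3)**2) + d(t))**2 = (-4 + 720*(19 + 720)/(-1 + 720**2))**2 = (-4 + 720*739/(-1 + 518400))**2 = (-4 + 720*739/518399)**2 = (-4 + 720*(1/518399)*739)**2 = (-4 + 532080/518399)**2 = (-1541516/518399)**2 = 2376271578256/268737523201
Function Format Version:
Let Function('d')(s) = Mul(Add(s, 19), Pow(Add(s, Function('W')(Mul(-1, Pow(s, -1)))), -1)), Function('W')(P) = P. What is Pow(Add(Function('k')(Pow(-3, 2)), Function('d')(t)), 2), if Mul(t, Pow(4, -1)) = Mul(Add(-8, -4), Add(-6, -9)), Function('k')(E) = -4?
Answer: Rational(2376271578256, 268737523201) ≈ 8.8423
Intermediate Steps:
t = 720 (t = Mul(4, Mul(Add(-8, -4), Add(-6, -9))) = Mul(4, Mul(-12, -15)) = Mul(4, 180) = 720)
Function('d')(s) = Mul(Pow(Add(s, Mul(-1, Pow(s, -1))), -1), Add(19, s)) (Function('d')(s) = Mul(Add(s, 19), Pow(Add(s, Mul(-1, Pow(s, -1))), -1)) = Mul(Add(19, s), Pow(Add(s, Mul(-1, Pow(s, -1))), -1)) = Mul(Pow(Add(s, Mul(-1, Pow(s, -1))), -1), Add(19, s)))
Pow(Add(Function('k')(Pow(-3, 2)), Function('d')(t)), 2) = Pow(Add(-4, Mul(720, Pow(Add(-1, Pow(720, 2)), -1), Add(19, 720))), 2) = Pow(Add(-4, Mul(720, Pow(Add(-1, 518400), -1), 739)), 2) = Pow(Add(-4, Mul(720, Pow(518399, -1), 739)), 2) = Pow(Add(-4, Mul(720, Rational(1, 518399), 739)), 2) = Pow(Add(-4, Rational(532080, 518399)), 2) = Pow(Rational(-1541516, 518399), 2) = Rational(2376271578256, 268737523201)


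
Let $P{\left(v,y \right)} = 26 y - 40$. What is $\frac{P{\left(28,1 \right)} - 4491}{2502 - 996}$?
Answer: $- \frac{4505}{1506} \approx -2.9914$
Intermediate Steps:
$P{\left(v,y \right)} = -40 + 26 y$
$\frac{P{\left(28,1 \right)} - 4491}{2502 - 996} = \frac{\left(-40 + 26 \cdot 1\right) - 4491}{2502 - 996} = \frac{\left(-40 + 26\right) - 4491}{1506} = \left(-14 - 4491\right) \frac{1}{1506} = \left(-4505\right) \frac{1}{1506} = - \frac{4505}{1506}$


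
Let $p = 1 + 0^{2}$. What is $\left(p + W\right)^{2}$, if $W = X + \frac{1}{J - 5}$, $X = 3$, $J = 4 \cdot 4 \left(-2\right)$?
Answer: $\frac{21609}{1369} \approx 15.785$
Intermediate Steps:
$J = -32$ ($J = 16 \left(-2\right) = -32$)
$p = 1$ ($p = 1 + 0 = 1$)
$W = \frac{110}{37}$ ($W = 3 + \frac{1}{-32 - 5} = 3 + \frac{1}{-37} = 3 - \frac{1}{37} = \frac{110}{37} \approx 2.973$)
$\left(p + W\right)^{2} = \left(1 + \frac{110}{37}\right)^{2} = \left(\frac{147}{37}\right)^{2} = \frac{21609}{1369}$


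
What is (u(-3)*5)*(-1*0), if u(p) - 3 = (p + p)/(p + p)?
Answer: 0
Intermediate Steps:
u(p) = 4 (u(p) = 3 + (p + p)/(p + p) = 3 + (2*p)/((2*p)) = 3 + (2*p)*(1/(2*p)) = 3 + 1 = 4)
(u(-3)*5)*(-1*0) = (4*5)*(-1*0) = 20*0 = 0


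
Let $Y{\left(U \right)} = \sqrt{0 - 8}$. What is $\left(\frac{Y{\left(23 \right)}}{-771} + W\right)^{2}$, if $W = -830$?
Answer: $\frac{409510404892}{594441} + \frac{3320 i \sqrt{2}}{771} \approx 6.889 \cdot 10^{5} + 6.0897 i$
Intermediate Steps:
$Y{\left(U \right)} = 2 i \sqrt{2}$ ($Y{\left(U \right)} = \sqrt{-8} = 2 i \sqrt{2}$)
$\left(\frac{Y{\left(23 \right)}}{-771} + W\right)^{2} = \left(\frac{2 i \sqrt{2}}{-771} - 830\right)^{2} = \left(2 i \sqrt{2} \left(- \frac{1}{771}\right) - 830\right)^{2} = \left(- \frac{2 i \sqrt{2}}{771} - 830\right)^{2} = \left(-830 - \frac{2 i \sqrt{2}}{771}\right)^{2}$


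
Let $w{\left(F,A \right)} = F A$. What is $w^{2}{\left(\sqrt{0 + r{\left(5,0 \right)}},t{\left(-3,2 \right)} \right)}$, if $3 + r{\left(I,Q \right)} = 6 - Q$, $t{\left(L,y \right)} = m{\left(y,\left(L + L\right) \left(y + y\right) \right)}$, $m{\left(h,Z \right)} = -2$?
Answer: $12$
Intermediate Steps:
$t{\left(L,y \right)} = -2$
$r{\left(I,Q \right)} = 3 - Q$ ($r{\left(I,Q \right)} = -3 - \left(-6 + Q\right) = 3 - Q$)
$w{\left(F,A \right)} = A F$
$w^{2}{\left(\sqrt{0 + r{\left(5,0 \right)}},t{\left(-3,2 \right)} \right)} = \left(- 2 \sqrt{0 + \left(3 - 0\right)}\right)^{2} = \left(- 2 \sqrt{0 + \left(3 + 0\right)}\right)^{2} = \left(- 2 \sqrt{0 + 3}\right)^{2} = \left(- 2 \sqrt{3}\right)^{2} = 12$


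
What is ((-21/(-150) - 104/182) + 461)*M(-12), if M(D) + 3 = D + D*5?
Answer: -483597/14 ≈ -34543.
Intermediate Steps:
M(D) = -3 + 6*D (M(D) = -3 + (D + D*5) = -3 + (D + 5*D) = -3 + 6*D)
((-21/(-150) - 104/182) + 461)*M(-12) = ((-21/(-150) - 104/182) + 461)*(-3 + 6*(-12)) = ((-21*(-1/150) - 104*1/182) + 461)*(-3 - 72) = ((7/50 - 4/7) + 461)*(-75) = (-151/350 + 461)*(-75) = (161199/350)*(-75) = -483597/14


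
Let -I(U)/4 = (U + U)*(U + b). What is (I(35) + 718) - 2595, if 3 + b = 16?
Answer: -15317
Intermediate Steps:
b = 13 (b = -3 + 16 = 13)
I(U) = -8*U*(13 + U) (I(U) = -4*(U + U)*(U + 13) = -4*2*U*(13 + U) = -8*U*(13 + U))
(I(35) + 718) - 2595 = (-8*35*(13 + 35) + 718) - 2595 = (-8*35*48 + 718) - 2595 = (-13440 + 718) - 2595 = -12722 - 2595 = -15317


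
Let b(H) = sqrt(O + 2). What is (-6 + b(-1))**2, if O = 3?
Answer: (6 - sqrt(5))**2 ≈ 14.167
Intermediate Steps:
b(H) = sqrt(5) (b(H) = sqrt(3 + 2) = sqrt(5))
(-6 + b(-1))**2 = (-6 + sqrt(5))**2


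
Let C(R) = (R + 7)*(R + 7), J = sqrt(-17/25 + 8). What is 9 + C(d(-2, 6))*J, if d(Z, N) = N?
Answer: 9 + 169*sqrt(183)/5 ≈ 466.24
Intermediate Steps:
J = sqrt(183)/5 (J = sqrt(-17*1/25 + 8) = sqrt(-17/25 + 8) = sqrt(183/25) = sqrt(183)/5 ≈ 2.7056)
C(R) = (7 + R)**2 (C(R) = (7 + R)*(7 + R) = (7 + R)**2)
9 + C(d(-2, 6))*J = 9 + (7 + 6)**2*(sqrt(183)/5) = 9 + 13**2*(sqrt(183)/5) = 9 + 169*(sqrt(183)/5) = 9 + 169*sqrt(183)/5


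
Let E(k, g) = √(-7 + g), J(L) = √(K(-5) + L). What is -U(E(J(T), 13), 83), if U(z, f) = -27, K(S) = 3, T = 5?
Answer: 27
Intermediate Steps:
J(L) = √(3 + L)
-U(E(J(T), 13), 83) = -1*(-27) = 27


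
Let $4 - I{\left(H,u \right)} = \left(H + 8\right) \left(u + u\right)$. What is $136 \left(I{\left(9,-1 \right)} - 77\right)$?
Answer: $-5304$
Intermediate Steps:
$I{\left(H,u \right)} = 4 - 2 u \left(8 + H\right)$ ($I{\left(H,u \right)} = 4 - \left(H + 8\right) \left(u + u\right) = 4 - \left(8 + H\right) 2 u = 4 - 2 u \left(8 + H\right)$)
$136 \left(I{\left(9,-1 \right)} - 77\right) = 136 \left(\left(4 - -16 - 18 \left(-1\right)\right) - 77\right) = 136 \left(\left(4 + 16 + 18\right) - 77\right) = 136 \left(38 - 77\right) = 136 \left(-39\right) = -5304$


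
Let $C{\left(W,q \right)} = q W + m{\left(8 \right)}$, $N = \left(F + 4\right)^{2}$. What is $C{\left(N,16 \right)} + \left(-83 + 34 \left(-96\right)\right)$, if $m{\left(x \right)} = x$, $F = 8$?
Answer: $-1035$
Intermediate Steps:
$N = 144$ ($N = \left(8 + 4\right)^{2} = 12^{2} = 144$)
$C{\left(W,q \right)} = 8 + W q$ ($C{\left(W,q \right)} = q W + 8 = W q + 8 = 8 + W q$)
$C{\left(N,16 \right)} + \left(-83 + 34 \left(-96\right)\right) = \left(8 + 144 \cdot 16\right) + \left(-83 + 34 \left(-96\right)\right) = \left(8 + 2304\right) - 3347 = 2312 - 3347 = -1035$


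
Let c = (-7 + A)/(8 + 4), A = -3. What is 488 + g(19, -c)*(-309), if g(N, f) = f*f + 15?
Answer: -52339/12 ≈ -4361.6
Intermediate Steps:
c = -⅚ (c = (-7 - 3)/(8 + 4) = -10/12 = -10*1/12 = -⅚ ≈ -0.83333)
g(N, f) = 15 + f² (g(N, f) = f² + 15 = 15 + f²)
488 + g(19, -c)*(-309) = 488 + (15 + (-1*(-⅚))²)*(-309) = 488 + (15 + (⅚)²)*(-309) = 488 + (15 + 25/36)*(-309) = 488 + (565/36)*(-309) = 488 - 58195/12 = -52339/12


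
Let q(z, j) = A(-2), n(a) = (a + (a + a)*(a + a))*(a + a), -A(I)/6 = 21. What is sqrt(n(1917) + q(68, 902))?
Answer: 6*sqrt(1565706871) ≈ 2.3741e+5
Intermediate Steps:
A(I) = -126 (A(I) = -6*21 = -126)
n(a) = 2*a*(a + 4*a**2) (n(a) = (a + (2*a)*(2*a))*(2*a) = (a + 4*a**2)*(2*a) = 2*a*(a + 4*a**2))
q(z, j) = -126
sqrt(n(1917) + q(68, 902)) = sqrt(1917**2*(2 + 8*1917) - 126) = sqrt(3674889*(2 + 15336) - 126) = sqrt(3674889*15338 - 126) = sqrt(56365447482 - 126) = sqrt(56365447356) = 6*sqrt(1565706871)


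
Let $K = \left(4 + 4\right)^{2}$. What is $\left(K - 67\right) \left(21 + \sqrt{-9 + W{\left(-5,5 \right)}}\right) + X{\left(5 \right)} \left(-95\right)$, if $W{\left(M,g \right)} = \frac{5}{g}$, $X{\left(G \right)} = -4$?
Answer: $317 - 6 i \sqrt{2} \approx 317.0 - 8.4853 i$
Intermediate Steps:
$K = 64$ ($K = 8^{2} = 64$)
$\left(K - 67\right) \left(21 + \sqrt{-9 + W{\left(-5,5 \right)}}\right) + X{\left(5 \right)} \left(-95\right) = \left(64 - 67\right) \left(21 + \sqrt{-9 + \frac{5}{5}}\right) - -380 = - 3 \left(21 + \sqrt{-9 + 5 \cdot \frac{1}{5}}\right) + 380 = - 3 \left(21 + \sqrt{-9 + 1}\right) + 380 = - 3 \left(21 + \sqrt{-8}\right) + 380 = - 3 \left(21 + 2 i \sqrt{2}\right) + 380 = \left(-63 - 6 i \sqrt{2}\right) + 380 = 317 - 6 i \sqrt{2}$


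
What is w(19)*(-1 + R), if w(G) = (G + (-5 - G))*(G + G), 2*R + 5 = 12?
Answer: -475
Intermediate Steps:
R = 7/2 (R = -5/2 + (½)*12 = -5/2 + 6 = 7/2 ≈ 3.5000)
w(G) = -10*G
w(19)*(-1 + R) = (-10*19)*(-1 + 7/2) = -190*5/2 = -475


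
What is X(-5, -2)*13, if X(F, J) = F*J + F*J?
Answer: 260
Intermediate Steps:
X(F, J) = 2*F*J
X(-5, -2)*13 = (2*(-5)*(-2))*13 = 20*13 = 260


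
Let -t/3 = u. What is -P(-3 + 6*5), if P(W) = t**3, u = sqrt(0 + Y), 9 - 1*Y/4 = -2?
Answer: 2376*sqrt(11) ≈ 7880.3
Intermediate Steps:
Y = 44 (Y = 36 - 4*(-2) = 36 + 8 = 44)
u = 2*sqrt(11) (u = sqrt(0 + 44) = sqrt(44) = 2*sqrt(11) ≈ 6.6332)
t = -6*sqrt(11) ≈ -19.900
P(W) = -2376*sqrt(11) (P(W) = (-6*sqrt(11))**3 = -2376*sqrt(11))
-P(-3 + 6*5) = -(-2376)*sqrt(11) = 2376*sqrt(11)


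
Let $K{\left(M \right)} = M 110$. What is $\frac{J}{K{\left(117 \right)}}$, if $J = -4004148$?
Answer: $- \frac{667358}{2145} \approx -311.12$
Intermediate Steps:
$K{\left(M \right)} = 110 M$
$\frac{J}{K{\left(117 \right)}} = - \frac{4004148}{110 \cdot 117} = - \frac{4004148}{12870} = \left(-4004148\right) \frac{1}{12870} = - \frac{667358}{2145}$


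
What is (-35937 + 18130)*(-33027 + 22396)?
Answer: 189306217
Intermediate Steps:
(-35937 + 18130)*(-33027 + 22396) = -17807*(-10631) = 189306217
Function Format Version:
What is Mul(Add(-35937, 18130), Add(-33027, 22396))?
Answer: 189306217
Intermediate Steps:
Mul(Add(-35937, 18130), Add(-33027, 22396)) = Mul(-17807, -10631) = 189306217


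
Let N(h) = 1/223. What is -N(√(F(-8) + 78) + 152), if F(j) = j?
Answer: -1/223 ≈ -0.0044843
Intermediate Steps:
N(h) = 1/223
-N(√(F(-8) + 78) + 152) = -1*1/223 = -1/223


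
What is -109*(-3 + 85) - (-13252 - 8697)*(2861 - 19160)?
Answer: -357755689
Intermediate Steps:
-109*(-3 + 85) - (-13252 - 8697)*(2861 - 19160) = -109*82 - (-21949)*(-16299) = -8938 - 1*357746751 = -8938 - 357746751 = -357755689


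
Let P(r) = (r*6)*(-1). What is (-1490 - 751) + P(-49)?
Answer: -1947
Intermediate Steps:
P(r) = -6*r (P(r) = (6*r)*(-1) = -6*r)
(-1490 - 751) + P(-49) = (-1490 - 751) - 6*(-49) = -2241 + 294 = -1947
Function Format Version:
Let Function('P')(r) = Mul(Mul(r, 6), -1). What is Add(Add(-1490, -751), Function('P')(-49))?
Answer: -1947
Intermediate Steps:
Function('P')(r) = Mul(-6, r) (Function('P')(r) = Mul(Mul(6, r), -1) = Mul(-6, r))
Add(Add(-1490, -751), Function('P')(-49)) = Add(Add(-1490, -751), Mul(-6, -49)) = Add(-2241, 294) = -1947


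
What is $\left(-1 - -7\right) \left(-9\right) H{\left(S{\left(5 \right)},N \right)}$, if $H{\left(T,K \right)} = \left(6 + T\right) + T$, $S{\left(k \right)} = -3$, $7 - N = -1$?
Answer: $0$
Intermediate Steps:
$N = 8$ ($N = 7 - -1 = 7 + 1 = 8$)
$H{\left(T,K \right)} = 6 + 2 T$
$\left(-1 - -7\right) \left(-9\right) H{\left(S{\left(5 \right)},N \right)} = \left(-1 - -7\right) \left(-9\right) \left(6 + 2 \left(-3\right)\right) = \left(-1 + 7\right) \left(-9\right) \left(6 - 6\right) = 6 \left(-9\right) 0 = \left(-54\right) 0 = 0$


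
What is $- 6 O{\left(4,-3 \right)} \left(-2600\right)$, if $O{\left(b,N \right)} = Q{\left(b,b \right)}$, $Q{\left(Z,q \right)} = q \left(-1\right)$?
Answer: $-62400$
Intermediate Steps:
$Q{\left(Z,q \right)} = - q$
$O{\left(b,N \right)} = - b$
$- 6 O{\left(4,-3 \right)} \left(-2600\right) = - 6 \left(\left(-1\right) 4\right) \left(-2600\right) = \left(-6\right) \left(-4\right) \left(-2600\right) = 24 \left(-2600\right) = -62400$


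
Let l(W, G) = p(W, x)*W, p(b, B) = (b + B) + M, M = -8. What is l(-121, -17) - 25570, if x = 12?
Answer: -11413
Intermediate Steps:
p(b, B) = -8 + B + b (p(b, B) = (b + B) - 8 = (B + b) - 8 = -8 + B + b)
l(W, G) = W*(4 + W) (l(W, G) = (-8 + 12 + W)*W = (4 + W)*W = W*(4 + W))
l(-121, -17) - 25570 = -121*(4 - 121) - 25570 = -121*(-117) - 25570 = 14157 - 25570 = -11413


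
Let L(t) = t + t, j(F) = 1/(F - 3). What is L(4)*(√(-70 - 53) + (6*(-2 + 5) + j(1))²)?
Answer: 2450 + 8*I*√123 ≈ 2450.0 + 88.724*I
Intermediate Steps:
j(F) = 1/(-3 + F)
L(t) = 2*t
L(4)*(√(-70 - 53) + (6*(-2 + 5) + j(1))²) = (2*4)*(√(-70 - 53) + (6*(-2 + 5) + 1/(-3 + 1))²) = 8*(√(-123) + (6*3 + 1/(-2))²) = 8*(I*√123 + (18 - ½)²) = 8*(I*√123 + (35/2)²) = 8*(I*√123 + 1225/4) = 8*(1225/4 + I*√123) = 2450 + 8*I*√123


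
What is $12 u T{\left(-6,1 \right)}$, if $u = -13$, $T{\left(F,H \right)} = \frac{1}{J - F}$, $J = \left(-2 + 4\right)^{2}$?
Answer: $- \frac{78}{5} \approx -15.6$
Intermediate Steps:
$J = 4$ ($J = 2^{2} = 4$)
$T{\left(F,H \right)} = \frac{1}{4 - F}$
$12 u T{\left(-6,1 \right)} = 12 \left(-13\right) \left(- \frac{1}{-4 - 6}\right) = - 156 \left(- \frac{1}{-10}\right) = - 156 \left(\left(-1\right) \left(- \frac{1}{10}\right)\right) = \left(-156\right) \frac{1}{10} = - \frac{78}{5}$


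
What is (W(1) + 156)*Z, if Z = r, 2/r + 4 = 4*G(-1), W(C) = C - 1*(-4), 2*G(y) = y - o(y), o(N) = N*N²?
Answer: -161/2 ≈ -80.500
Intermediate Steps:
o(N) = N³
G(y) = y/2 - y³/2 (G(y) = (y - y³)/2 = y/2 - y³/2)
W(C) = 4 + C (W(C) = C + 4 = 4 + C)
r = -½ (r = 2/(-4 + 4*((½)*(-1)*(1 - 1*(-1)²))) = 2/(-4 + 4*((½)*(-1)*(1 - 1*1))) = 2/(-4 + 4*((½)*(-1)*(1 - 1))) = 2/(-4 + 4*((½)*(-1)*0)) = 2/(-4 + 4*0) = 2/(-4 + 0) = 2/(-4) = 2*(-¼) = -½ ≈ -0.50000)
Z = -½ ≈ -0.50000
(W(1) + 156)*Z = ((4 + 1) + 156)*(-½) = (5 + 156)*(-½) = 161*(-½) = -161/2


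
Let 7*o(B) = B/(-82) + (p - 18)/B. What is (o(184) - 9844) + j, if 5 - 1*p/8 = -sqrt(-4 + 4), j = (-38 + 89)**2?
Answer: -191252185/26404 ≈ -7243.3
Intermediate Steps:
j = 2601 (j = 51**2 = 2601)
p = 40 (p = 40 - (-8)*sqrt(-4 + 4) = 40 - (-8)*sqrt(0) = 40 - (-8)*0 = 40 - 8*0 = 40 + 0 = 40)
o(B) = -B/574 + 22/(7*B) (o(B) = (B/(-82) + (40 - 18)/B)/7 = (B*(-1/82) + 22/B)/7 = (-B/82 + 22/B)/7 = (22/B - B/82)/7 = -B/574 + 22/(7*B))
(o(184) - 9844) + j = ((1/574)*(1804 - 1*184**2)/184 - 9844) + 2601 = ((1/574)*(1/184)*(1804 - 1*33856) - 9844) + 2601 = ((1/574)*(1/184)*(1804 - 33856) - 9844) + 2601 = ((1/574)*(1/184)*(-32052) - 9844) + 2601 = (-8013/26404 - 9844) + 2601 = -259928989/26404 + 2601 = -191252185/26404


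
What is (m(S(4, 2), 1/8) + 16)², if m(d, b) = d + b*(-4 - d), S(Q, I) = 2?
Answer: 4761/16 ≈ 297.56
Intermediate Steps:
(m(S(4, 2), 1/8) + 16)² = ((2 - 4/8 - 1*2/8) + 16)² = ((2 - 4*⅛ - 1*⅛*2) + 16)² = ((2 - ½ - ¼) + 16)² = (5/4 + 16)² = (69/4)² = 4761/16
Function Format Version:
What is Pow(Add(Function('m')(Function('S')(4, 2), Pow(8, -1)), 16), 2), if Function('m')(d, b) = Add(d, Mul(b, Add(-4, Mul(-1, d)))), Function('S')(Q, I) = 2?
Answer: Rational(4761, 16) ≈ 297.56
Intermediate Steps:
Pow(Add(Function('m')(Function('S')(4, 2), Pow(8, -1)), 16), 2) = Pow(Add(Add(2, Mul(-4, Pow(8, -1)), Mul(-1, Pow(8, -1), 2)), 16), 2) = Pow(Add(Add(2, Mul(-4, Rational(1, 8)), Mul(-1, Rational(1, 8), 2)), 16), 2) = Pow(Add(Add(2, Rational(-1, 2), Rational(-1, 4)), 16), 2) = Pow(Add(Rational(5, 4), 16), 2) = Pow(Rational(69, 4), 2) = Rational(4761, 16)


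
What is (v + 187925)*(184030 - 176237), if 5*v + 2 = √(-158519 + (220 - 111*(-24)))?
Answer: 7322482039/5 + 7793*I*√155635/5 ≈ 1.4645e+9 + 6.1488e+5*I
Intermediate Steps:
v = -⅖ + I*√155635/5 (v = -⅖ + √(-158519 + (220 - 111*(-24)))/5 = -⅖ + √(-158519 + (220 + 2664))/5 = -⅖ + √(-158519 + 2884)/5 = -⅖ + √(-155635)/5 = -⅖ + (I*√155635)/5 = -⅖ + I*√155635/5 ≈ -0.4 + 78.901*I)
(v + 187925)*(184030 - 176237) = ((-⅖ + I*√155635/5) + 187925)*(184030 - 176237) = (939623/5 + I*√155635/5)*7793 = 7322482039/5 + 7793*I*√155635/5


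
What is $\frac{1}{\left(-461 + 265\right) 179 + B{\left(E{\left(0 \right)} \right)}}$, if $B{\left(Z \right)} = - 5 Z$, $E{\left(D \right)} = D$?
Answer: $- \frac{1}{35084} \approx -2.8503 \cdot 10^{-5}$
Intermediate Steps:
$\frac{1}{\left(-461 + 265\right) 179 + B{\left(E{\left(0 \right)} \right)}} = \frac{1}{\left(-461 + 265\right) 179 - 0} = \frac{1}{\left(-196\right) 179 + 0} = \frac{1}{-35084 + 0} = \frac{1}{-35084} = - \frac{1}{35084}$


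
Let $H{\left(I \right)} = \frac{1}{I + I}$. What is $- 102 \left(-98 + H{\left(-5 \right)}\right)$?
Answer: $\frac{50031}{5} \approx 10006.0$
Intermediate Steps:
$H{\left(I \right)} = \frac{1}{2 I}$
$- 102 \left(-98 + H{\left(-5 \right)}\right) = - 102 \left(-98 + \frac{1}{2 \left(-5\right)}\right) = - 102 \left(-98 + \frac{1}{2} \left(- \frac{1}{5}\right)\right) = - 102 \left(-98 - \frac{1}{10}\right) = \left(-102\right) \left(- \frac{981}{10}\right) = \frac{50031}{5}$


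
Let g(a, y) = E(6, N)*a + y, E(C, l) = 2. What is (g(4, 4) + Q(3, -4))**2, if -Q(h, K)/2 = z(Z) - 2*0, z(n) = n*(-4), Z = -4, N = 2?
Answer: 400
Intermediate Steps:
z(n) = -4*n
g(a, y) = y + 2*a (g(a, y) = 2*a + y = y + 2*a)
Q(h, K) = -32 (Q(h, K) = -2*(-4*(-4) - 2*0) = -2*(16 + 0) = -2*16 = -32)
(g(4, 4) + Q(3, -4))**2 = ((4 + 2*4) - 32)**2 = ((4 + 8) - 32)**2 = (12 - 32)**2 = (-20)**2 = 400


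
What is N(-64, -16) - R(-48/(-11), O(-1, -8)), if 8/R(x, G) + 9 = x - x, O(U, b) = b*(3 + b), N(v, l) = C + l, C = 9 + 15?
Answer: 80/9 ≈ 8.8889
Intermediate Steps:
C = 24
N(v, l) = 24 + l
R(x, G) = -8/9 (R(x, G) = 8/(-9 + (x - x)) = 8/(-9 + 0) = 8/(-9) = 8*(-⅑) = -8/9)
N(-64, -16) - R(-48/(-11), O(-1, -8)) = (24 - 16) - 1*(-8/9) = 8 + 8/9 = 80/9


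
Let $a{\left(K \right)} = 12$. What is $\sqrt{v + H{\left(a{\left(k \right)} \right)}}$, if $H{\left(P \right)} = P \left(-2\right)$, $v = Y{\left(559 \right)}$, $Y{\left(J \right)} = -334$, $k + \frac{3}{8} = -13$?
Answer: $i \sqrt{358} \approx 18.921 i$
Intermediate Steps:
$k = - \frac{107}{8}$ ($k = - \frac{3}{8} - 13 = - \frac{107}{8} \approx -13.375$)
$v = -334$
$H{\left(P \right)} = - 2 P$
$\sqrt{v + H{\left(a{\left(k \right)} \right)}} = \sqrt{-334 - 24} = \sqrt{-358} = i \sqrt{358}$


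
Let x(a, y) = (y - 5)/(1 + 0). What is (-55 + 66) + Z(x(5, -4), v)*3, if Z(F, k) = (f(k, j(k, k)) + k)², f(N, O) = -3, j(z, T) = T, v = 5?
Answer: 23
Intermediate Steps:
x(a, y) = -5 + y (x(a, y) = (-5 + y)/1 = (-5 + y)*1 = -5 + y)
Z(F, k) = (-3 + k)²
(-55 + 66) + Z(x(5, -4), v)*3 = (-55 + 66) + (-3 + 5)²*3 = 11 + 2²*3 = 11 + 4*3 = 11 + 12 = 23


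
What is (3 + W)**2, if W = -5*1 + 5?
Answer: 9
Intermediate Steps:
W = 0 (W = -5 + 5 = 0)
(3 + W)**2 = (3 + 0)**2 = 3**2 = 9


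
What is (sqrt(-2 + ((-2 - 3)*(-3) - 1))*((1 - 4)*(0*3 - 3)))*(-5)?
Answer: -90*sqrt(3) ≈ -155.88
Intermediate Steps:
(sqrt(-2 + ((-2 - 3)*(-3) - 1))*((1 - 4)*(0*3 - 3)))*(-5) = (sqrt(-2 + (-5*(-3) - 1))*(-3*(0 - 3)))*(-5) = (sqrt(-2 + (15 - 1))*(-3*(-3)))*(-5) = (sqrt(-2 + 14)*9)*(-5) = (sqrt(12)*9)*(-5) = ((2*sqrt(3))*9)*(-5) = (18*sqrt(3))*(-5) = -90*sqrt(3)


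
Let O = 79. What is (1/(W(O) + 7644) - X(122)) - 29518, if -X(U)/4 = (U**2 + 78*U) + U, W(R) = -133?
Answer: 515029271/7511 ≈ 68570.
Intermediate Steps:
X(U) = -316*U - 4*U**2 (X(U) = -4*((U**2 + 78*U) + U) = -4*(U**2 + 79*U) = -316*U - 4*U**2)
(1/(W(O) + 7644) - X(122)) - 29518 = (1/(-133 + 7644) - (-4)*122*(79 + 122)) - 29518 = (1/7511 - (-4)*122*201) - 29518 = (1/7511 - 1*(-98088)) - 29518 = (1/7511 + 98088) - 29518 = 736738969/7511 - 29518 = 515029271/7511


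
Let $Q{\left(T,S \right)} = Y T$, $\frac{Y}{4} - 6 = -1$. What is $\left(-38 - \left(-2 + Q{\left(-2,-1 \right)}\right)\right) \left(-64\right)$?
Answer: $-256$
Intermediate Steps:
$Y = 20$ ($Y = 24 + 4 \left(-1\right) = 24 - 4 = 20$)
$Q{\left(T,S \right)} = 20 T$
$\left(-38 - \left(-2 + Q{\left(-2,-1 \right)}\right)\right) \left(-64\right) = \left(-38 - \left(-2 + 20 \left(-2\right)\right)\right) \left(-64\right) = \left(-38 + \left(2 - -40\right)\right) \left(-64\right) = \left(-38 + \left(2 + 40\right)\right) \left(-64\right) = \left(-38 + 42\right) \left(-64\right) = 4 \left(-64\right) = -256$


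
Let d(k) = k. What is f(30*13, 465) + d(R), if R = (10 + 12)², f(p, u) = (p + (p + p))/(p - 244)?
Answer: 35917/73 ≈ 492.01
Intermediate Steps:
f(p, u) = 3*p/(-244 + p) (f(p, u) = (p + 2*p)/(-244 + p) = (3*p)/(-244 + p) = 3*p/(-244 + p))
R = 484 (R = 22² = 484)
f(30*13, 465) + d(R) = 3*(30*13)/(-244 + 30*13) + 484 = 3*390/(-244 + 390) + 484 = 3*390/146 + 484 = 3*390*(1/146) + 484 = 585/73 + 484 = 35917/73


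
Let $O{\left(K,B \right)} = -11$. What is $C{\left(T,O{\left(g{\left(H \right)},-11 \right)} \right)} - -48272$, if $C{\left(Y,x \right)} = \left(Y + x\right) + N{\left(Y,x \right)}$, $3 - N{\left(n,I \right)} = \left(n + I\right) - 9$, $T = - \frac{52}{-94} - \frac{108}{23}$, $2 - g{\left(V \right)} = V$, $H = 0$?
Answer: $48284$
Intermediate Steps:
$g{\left(V \right)} = 2 - V$
$T = - \frac{4478}{1081}$ ($T = \left(-52\right) \left(- \frac{1}{94}\right) - \frac{108}{23} = \frac{26}{47} - \frac{108}{23} = - \frac{4478}{1081} \approx -4.1425$)
$N{\left(n,I \right)} = 12 - I - n$ ($N{\left(n,I \right)} = 3 - \left(\left(n + I\right) - 9\right) = 3 - \left(\left(I + n\right) - 9\right) = 3 - \left(-9 + I + n\right) = 12 - I - n$)
$C{\left(Y,x \right)} = 12$ ($C{\left(Y,x \right)} = \left(Y + x\right) - \left(-12 + Y + x\right) = 12$)
$C{\left(T,O{\left(g{\left(H \right)},-11 \right)} \right)} - -48272 = 12 - -48272 = 12 + 48272 = 48284$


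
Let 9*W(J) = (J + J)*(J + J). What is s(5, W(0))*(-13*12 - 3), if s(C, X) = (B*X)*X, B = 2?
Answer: 0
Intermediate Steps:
W(J) = 4*J²/9 (W(J) = ((J + J)*(J + J))/9 = ((2*J)*(2*J))/9 = (4*J²)/9 = 4*J²/9)
s(C, X) = 2*X² (s(C, X) = (2*X)*X = 2*X²)
s(5, W(0))*(-13*12 - 3) = (2*((4/9)*0²)²)*(-13*12 - 3) = (2*((4/9)*0)²)*(-156 - 3) = (2*0²)*(-159) = (2*0)*(-159) = 0*(-159) = 0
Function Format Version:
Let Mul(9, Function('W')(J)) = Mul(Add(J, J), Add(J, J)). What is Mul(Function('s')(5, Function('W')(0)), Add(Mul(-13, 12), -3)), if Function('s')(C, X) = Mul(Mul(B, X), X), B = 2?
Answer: 0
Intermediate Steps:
Function('W')(J) = Mul(Rational(4, 9), Pow(J, 2)) (Function('W')(J) = Mul(Rational(1, 9), Mul(Add(J, J), Add(J, J))) = Mul(Rational(1, 9), Mul(Mul(2, J), Mul(2, J))) = Mul(Rational(1, 9), Mul(4, Pow(J, 2))) = Mul(Rational(4, 9), Pow(J, 2)))
Function('s')(C, X) = Mul(2, Pow(X, 2)) (Function('s')(C, X) = Mul(Mul(2, X), X) = Mul(2, Pow(X, 2)))
Mul(Function('s')(5, Function('W')(0)), Add(Mul(-13, 12), -3)) = Mul(Mul(2, Pow(Mul(Rational(4, 9), Pow(0, 2)), 2)), Add(Mul(-13, 12), -3)) = Mul(Mul(2, Pow(Mul(Rational(4, 9), 0), 2)), Add(-156, -3)) = Mul(Mul(2, Pow(0, 2)), -159) = Mul(Mul(2, 0), -159) = Mul(0, -159) = 0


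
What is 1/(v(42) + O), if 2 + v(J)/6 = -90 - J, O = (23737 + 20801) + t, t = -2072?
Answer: 1/41662 ≈ 2.4003e-5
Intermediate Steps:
O = 42466 (O = (23737 + 20801) - 2072 = 44538 - 2072 = 42466)
v(J) = -552 - 6*J (v(J) = -12 + 6*(-90 - J) = -12 + (-540 - 6*J) = -552 - 6*J)
1/(v(42) + O) = 1/((-552 - 6*42) + 42466) = 1/((-552 - 252) + 42466) = 1/(-804 + 42466) = 1/41662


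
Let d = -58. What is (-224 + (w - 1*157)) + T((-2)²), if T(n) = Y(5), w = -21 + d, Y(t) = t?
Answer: -455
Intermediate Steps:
w = -79 (w = -21 - 58 = -79)
T(n) = 5
(-224 + (w - 1*157)) + T((-2)²) = (-224 + (-79 - 1*157)) + 5 = (-224 + (-79 - 157)) + 5 = (-224 - 236) + 5 = -460 + 5 = -455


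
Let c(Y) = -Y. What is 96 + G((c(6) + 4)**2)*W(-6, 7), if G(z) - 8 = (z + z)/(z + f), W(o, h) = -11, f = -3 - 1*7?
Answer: 68/3 ≈ 22.667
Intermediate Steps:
f = -10 (f = -3 - 7 = -10)
G(z) = 8 + 2*z/(-10 + z) (G(z) = 8 + (z + z)/(z - 10) = 8 + (2*z)/(-10 + z) = 8 + 2*z/(-10 + z))
96 + G((c(6) + 4)**2)*W(-6, 7) = 96 + (10*(-8 + (-1*6 + 4)**2)/(-10 + (-1*6 + 4)**2))*(-11) = 96 + (10*(-8 + (-6 + 4)**2)/(-10 + (-6 + 4)**2))*(-11) = 96 + (10*(-8 + (-2)**2)/(-10 + (-2)**2))*(-11) = 96 + (10*(-8 + 4)/(-10 + 4))*(-11) = 96 + (10*(-4)/(-6))*(-11) = 96 + (10*(-1/6)*(-4))*(-11) = 96 + (20/3)*(-11) = 96 - 220/3 = 68/3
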